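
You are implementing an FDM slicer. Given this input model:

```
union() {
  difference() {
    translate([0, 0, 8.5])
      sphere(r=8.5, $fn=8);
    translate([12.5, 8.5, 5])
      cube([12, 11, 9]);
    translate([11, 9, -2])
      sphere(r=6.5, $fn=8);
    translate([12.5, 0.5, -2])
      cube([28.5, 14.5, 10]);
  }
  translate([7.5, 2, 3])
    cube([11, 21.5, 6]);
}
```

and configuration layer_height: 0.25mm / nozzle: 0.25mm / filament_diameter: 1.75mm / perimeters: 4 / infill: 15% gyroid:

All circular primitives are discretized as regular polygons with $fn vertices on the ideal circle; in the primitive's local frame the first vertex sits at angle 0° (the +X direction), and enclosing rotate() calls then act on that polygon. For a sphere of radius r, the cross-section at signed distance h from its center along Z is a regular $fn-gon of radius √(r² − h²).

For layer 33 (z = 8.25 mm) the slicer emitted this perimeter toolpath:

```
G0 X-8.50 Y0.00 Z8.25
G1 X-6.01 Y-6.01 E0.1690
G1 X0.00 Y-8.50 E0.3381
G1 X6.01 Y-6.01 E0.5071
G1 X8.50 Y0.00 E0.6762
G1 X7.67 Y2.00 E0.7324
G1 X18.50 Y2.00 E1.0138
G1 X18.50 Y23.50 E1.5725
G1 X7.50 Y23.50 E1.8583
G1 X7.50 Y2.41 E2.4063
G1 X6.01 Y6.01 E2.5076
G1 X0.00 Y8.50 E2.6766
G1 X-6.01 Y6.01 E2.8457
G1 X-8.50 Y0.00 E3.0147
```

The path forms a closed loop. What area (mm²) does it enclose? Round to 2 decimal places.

Apply the shoelace formula to the sequence of (X, Y) vertices; enclosed area = 440.80 mm².

440.80 mm²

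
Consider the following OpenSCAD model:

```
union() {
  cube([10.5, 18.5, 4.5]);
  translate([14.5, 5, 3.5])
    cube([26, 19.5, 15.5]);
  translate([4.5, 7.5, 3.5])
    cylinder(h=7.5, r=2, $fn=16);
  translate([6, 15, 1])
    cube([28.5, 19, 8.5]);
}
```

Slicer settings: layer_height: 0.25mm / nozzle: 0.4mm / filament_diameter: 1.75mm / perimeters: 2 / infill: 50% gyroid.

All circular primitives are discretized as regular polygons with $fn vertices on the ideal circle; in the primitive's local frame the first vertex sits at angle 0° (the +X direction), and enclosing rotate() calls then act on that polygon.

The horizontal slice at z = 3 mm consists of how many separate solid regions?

1

At z = 3 mm: the cube is present — its section is the full 10.5×18.5 rectangle; the cube at (14.5, 5) does not reach this height (z outside [3.5, 19]); the cylinder at (4.5, 7.5) does not reach this height (z outside [3.5, 11]); the cube at (6, 15) (footprint 28.5×19) is included at this height; Merging all regions: the regions partially overlap (shared area 15.75 mm²), so overlapping operands fuse into one piece — 1 connected region. The result has 1 disconnected region.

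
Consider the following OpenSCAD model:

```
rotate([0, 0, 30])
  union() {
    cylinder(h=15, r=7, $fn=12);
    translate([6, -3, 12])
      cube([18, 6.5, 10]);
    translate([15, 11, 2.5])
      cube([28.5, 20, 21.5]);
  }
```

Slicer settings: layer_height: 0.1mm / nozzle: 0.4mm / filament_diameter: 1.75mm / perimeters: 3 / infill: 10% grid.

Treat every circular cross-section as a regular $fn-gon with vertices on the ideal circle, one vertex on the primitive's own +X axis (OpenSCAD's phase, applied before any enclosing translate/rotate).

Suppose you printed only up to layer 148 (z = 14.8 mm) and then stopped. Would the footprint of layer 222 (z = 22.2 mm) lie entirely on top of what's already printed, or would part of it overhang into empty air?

entirely on top

Compare the two slices. At z = 14.8: the cylinder: section is a regular 12-gon, circumradius r=7 (area = (12/2)·7.000²·sin(360°/12) = 147.00 mm²); the 18×6.5 cube at (6, -3) contributes its full rectangle (area 117.00 mm²); the cube at (15, 11) (footprint 28.5×20) is included at this height (area 570.00 mm²); Merging all regions: the regions partially overlap — summed areas 834.00 mm² minus the doubly-counted overlap 3.65 mm² gives 830.35 mm² — area = 830.35 mm²; (whole slice rotated 30° about Z — lengths, areas and connectivity unchanged). At z = 22.2: the cylinder does not reach this height (z outside [0, 15]); the cube at (6, -3) is not intersected at this z (z outside [12, 22]); the 28.5×20 cube at (15, 11) contributes its full rectangle (area 570.00 mm²); Taking the union: only the 28.5×20 cube at (15, 11) is present, so the union is just that shape — area = 570.00 mm²; (rotated 30° about Z; rotation is an isometry so areas/perimeters/island counts are preserved). Checking containment: the cross-section at z = 22.2 is a subset of the cross-section at z = 14.8.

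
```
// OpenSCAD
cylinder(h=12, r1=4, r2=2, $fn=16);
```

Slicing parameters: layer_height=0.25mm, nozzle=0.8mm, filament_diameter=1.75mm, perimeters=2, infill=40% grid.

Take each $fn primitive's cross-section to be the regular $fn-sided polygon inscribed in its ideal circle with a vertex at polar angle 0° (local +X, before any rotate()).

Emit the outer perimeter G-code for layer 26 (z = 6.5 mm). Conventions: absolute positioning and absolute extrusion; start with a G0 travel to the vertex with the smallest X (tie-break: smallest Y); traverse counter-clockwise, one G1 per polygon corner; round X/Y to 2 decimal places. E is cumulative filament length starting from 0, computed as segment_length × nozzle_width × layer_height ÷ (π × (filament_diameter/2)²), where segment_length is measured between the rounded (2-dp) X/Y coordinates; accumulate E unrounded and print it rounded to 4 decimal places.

At z = 6.5 mm: the cone (r1=4→r2=2) has section circumradius 2.917 here — a regular 16-gon. The outline is a single polygon with 16 vertices. Extrusion per mm of travel: 0.8 × 0.25 / (π × 0.875²) = 0.083150. Accumulating E over each segment gives final E = 1.5133.

G0 X-2.92 Y0.00 Z6.50
G1 X-2.69 Y-1.12 E0.0951
G1 X-2.06 Y-2.06 E0.1892
G1 X-1.12 Y-2.69 E0.2833
G1 X0.00 Y-2.92 E0.3783
G1 X1.12 Y-2.69 E0.4734
G1 X2.06 Y-2.06 E0.5675
G1 X2.69 Y-1.12 E0.6616
G1 X2.92 Y0.00 E0.7567
G1 X2.69 Y1.12 E0.8517
G1 X2.06 Y2.06 E0.9458
G1 X1.12 Y2.69 E1.0399
G1 X0.00 Y2.92 E1.1350
G1 X-1.12 Y2.69 E1.2301
G1 X-2.06 Y2.06 E1.3241
G1 X-2.69 Y1.12 E1.4182
G1 X-2.92 Y0.00 E1.5133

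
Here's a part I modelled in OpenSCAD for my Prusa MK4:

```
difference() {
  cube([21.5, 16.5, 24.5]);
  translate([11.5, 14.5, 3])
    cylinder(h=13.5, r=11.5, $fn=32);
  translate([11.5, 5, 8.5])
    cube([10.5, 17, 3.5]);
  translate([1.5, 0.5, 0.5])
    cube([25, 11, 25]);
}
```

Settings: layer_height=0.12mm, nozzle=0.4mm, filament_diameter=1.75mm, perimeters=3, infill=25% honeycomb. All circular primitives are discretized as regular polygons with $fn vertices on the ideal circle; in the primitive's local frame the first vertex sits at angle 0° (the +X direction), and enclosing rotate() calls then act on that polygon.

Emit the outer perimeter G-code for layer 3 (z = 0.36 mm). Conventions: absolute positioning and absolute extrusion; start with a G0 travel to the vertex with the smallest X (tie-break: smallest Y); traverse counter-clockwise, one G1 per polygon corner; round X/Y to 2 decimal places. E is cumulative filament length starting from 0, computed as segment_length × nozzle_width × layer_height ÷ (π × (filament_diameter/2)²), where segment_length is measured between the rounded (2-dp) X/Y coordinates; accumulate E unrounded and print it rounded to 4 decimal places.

G0 X0.00 Y0.00 Z0.36
G1 X21.50 Y0.00 E0.4291
G1 X21.50 Y16.50 E0.7583
G1 X0.00 Y16.50 E1.1874
G1 X0.00 Y0.00 E1.5167

At z = 0.36 mm: the cube is present — its section is the full 21.5×16.5 rectangle; the cylinder at (11.5, 14.5) is not intersected at this z (z outside [3, 16.5]); the cube at (11.5, 5) is not intersected at this z (z outside [8.5, 12]); the cube at (1.5, 0.5) is not intersected at this z (z outside [0.5, 25.5]); After the difference (first − rest): none of the subtracted shapes is present at this height, so the 21.5×16.5 cube is unchanged — 1 connected region. The outline is a single polygon with 4 vertices. Extrusion per mm of travel: 0.4 × 0.12 / (π × 0.875²) = 0.019956. Accumulating E over each segment gives final E = 1.5167.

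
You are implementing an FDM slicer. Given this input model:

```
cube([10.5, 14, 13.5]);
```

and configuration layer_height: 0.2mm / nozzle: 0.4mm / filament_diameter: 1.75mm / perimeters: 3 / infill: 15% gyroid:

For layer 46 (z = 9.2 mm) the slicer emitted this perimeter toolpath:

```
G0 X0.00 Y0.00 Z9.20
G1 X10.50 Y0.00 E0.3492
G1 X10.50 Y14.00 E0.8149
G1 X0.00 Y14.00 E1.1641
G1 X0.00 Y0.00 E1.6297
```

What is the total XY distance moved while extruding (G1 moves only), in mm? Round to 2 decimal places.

49.00 mm

Sum the Euclidean lengths of each G1 segment: total = 49.00 mm.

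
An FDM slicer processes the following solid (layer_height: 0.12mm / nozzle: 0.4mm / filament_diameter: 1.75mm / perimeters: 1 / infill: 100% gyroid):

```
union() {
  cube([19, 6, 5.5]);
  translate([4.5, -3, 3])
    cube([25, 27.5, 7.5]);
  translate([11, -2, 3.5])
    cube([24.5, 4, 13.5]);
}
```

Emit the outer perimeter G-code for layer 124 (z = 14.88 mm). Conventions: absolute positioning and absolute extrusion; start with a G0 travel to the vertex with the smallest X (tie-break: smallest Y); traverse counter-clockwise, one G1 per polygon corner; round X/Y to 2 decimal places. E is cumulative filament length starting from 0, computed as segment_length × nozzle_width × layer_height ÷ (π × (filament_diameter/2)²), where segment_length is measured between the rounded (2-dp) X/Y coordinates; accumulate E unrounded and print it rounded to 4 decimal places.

G0 X11.00 Y-2.00 Z14.88
G1 X35.50 Y-2.00 E0.4889
G1 X35.50 Y2.00 E0.5687
G1 X11.00 Y2.00 E1.0577
G1 X11.00 Y-2.00 E1.1375

At z = 14.88 mm: the cube is not intersected at this z (z outside [0, 5.5]); the cube at (4.5, -3) is not intersected at this z (z outside [3, 10.5]); the cube at (11, -2) is present — its section is the full 24.5×4 rectangle; Taking the union: only the 24.5×4 cube at (11, -2) is present, so the union is just that shape — 1 connected region. The outline is a single polygon with 4 vertices. Extrusion per mm of travel: 0.4 × 0.12 / (π × 0.875²) = 0.019956. Accumulating E over each segment gives final E = 1.1375.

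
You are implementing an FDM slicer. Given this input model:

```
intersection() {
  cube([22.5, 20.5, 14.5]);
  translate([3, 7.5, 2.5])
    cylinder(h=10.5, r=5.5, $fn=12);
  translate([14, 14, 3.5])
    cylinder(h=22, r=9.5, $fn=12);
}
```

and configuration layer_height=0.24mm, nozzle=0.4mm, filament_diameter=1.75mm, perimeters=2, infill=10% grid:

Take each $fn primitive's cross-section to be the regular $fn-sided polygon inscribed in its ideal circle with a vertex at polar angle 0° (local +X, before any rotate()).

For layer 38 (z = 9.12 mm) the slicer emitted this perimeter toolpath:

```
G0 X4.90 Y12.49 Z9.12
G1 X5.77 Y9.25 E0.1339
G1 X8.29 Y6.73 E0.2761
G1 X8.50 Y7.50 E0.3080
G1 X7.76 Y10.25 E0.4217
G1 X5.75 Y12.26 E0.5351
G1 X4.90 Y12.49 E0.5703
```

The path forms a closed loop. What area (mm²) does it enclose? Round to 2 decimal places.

8.62 mm²

Apply the shoelace formula to the sequence of (X, Y) vertices; enclosed area = 8.62 mm².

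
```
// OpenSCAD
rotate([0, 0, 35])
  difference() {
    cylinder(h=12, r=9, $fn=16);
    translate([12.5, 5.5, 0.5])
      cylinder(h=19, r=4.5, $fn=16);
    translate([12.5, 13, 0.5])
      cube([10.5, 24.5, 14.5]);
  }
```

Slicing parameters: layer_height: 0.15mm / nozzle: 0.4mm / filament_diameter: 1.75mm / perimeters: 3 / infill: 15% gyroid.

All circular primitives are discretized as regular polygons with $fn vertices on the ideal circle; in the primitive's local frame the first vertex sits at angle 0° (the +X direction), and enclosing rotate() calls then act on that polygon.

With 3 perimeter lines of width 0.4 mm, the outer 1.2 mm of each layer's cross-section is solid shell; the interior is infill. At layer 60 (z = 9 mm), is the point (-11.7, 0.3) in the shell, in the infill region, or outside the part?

outside

At z = 9 mm: the r=9 cylinder contributes a regular 16-gon of circumradius 9; the r=4.5 cylinder at (12.5, 5.5) contributes a regular 16-gon of circumradius 4.5; the cube at (12.5, 13) is present — its section is the full 10.5×24.5 rectangle; After the difference (first − rest): starting from the r=9 cylinder, the r=4.5 cylinder at (12.5, 5.5) misses the remaining region (no effect); the 10.5×24.5 cube at (12.5, 13) misses the remaining region (no effect) — 1 connected region; (whole slice rotated 35° about Z — lengths, areas and connectivity unchanged). Overall, the cross-section is a single solid region. Undo the 35° rotation: the query point maps to (-9.412, 6.957) in the un-rotated model frame. The nearest boundary edge runs (-8.31, 3.44)→(-6.36, 6.36); distance from the point to it = 2.86 mm. The point is not inside any of the regions above, so it lies outside the cross-section (2.86 mm from the nearest boundary).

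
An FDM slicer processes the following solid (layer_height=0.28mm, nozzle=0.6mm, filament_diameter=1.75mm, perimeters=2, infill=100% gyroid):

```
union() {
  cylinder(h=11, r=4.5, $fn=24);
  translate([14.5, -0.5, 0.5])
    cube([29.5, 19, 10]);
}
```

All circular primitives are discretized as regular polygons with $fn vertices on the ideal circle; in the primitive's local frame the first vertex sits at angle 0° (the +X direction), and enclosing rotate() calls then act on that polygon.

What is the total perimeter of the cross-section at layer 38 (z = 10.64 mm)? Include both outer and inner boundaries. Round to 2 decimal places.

28.19 mm

At z = 10.64 mm: the r=4.5 cylinder gives a regular 24-gon of circumradius 4.5 (constant along its height) (perimeter = 2·24·4.500·sin(180°/24) = 28.19 mm); the cube at (14.5, -0.5) does not reach this height (z outside [0.5, 10.5]); Merging all regions: only the r=4.5 cylinder is present, so the union is just that shape — boundary = 28.19 mm. Overall, the cross-section is a single solid region. Total boundary length (outer) = 28.19 mm.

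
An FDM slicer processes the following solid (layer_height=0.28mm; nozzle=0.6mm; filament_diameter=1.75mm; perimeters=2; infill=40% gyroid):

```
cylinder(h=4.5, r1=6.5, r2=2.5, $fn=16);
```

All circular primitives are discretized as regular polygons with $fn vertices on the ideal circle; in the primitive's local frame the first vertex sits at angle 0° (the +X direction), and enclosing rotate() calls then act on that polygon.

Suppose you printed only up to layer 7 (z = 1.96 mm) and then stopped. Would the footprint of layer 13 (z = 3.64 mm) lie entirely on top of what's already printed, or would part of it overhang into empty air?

Compare the two slices. At z = 1.96: the cone contributes a regular 16-gon of circumradius 4.758 (interpolated between r1=6.5 and r2=2.5 at t=0.436) (area = (16/2)·4.758²·sin(360°/16) = 69.30 mm²). At z = 3.64: the cone contributes a regular 16-gon of circumradius 3.264 (interpolated between r1=6.5 and r2=2.5 at t=0.809) (area = (16/2)·3.264²·sin(360°/16) = 32.62 mm²). Checking containment: the cross-section at z = 3.64 is a subset of the cross-section at z = 1.96.

entirely on top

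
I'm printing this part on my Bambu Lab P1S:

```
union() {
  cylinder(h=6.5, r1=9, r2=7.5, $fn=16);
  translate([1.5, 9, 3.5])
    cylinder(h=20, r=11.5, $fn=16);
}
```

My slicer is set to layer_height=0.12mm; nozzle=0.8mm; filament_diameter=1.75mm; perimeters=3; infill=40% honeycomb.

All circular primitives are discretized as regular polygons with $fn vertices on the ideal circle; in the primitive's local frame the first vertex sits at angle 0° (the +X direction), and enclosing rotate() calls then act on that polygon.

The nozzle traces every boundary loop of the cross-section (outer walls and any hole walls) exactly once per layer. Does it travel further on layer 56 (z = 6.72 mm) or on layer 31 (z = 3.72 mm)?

Layer 56 (z = 6.72): the cone is absent (z outside [0, 6.5]); the r=11.5 cylinder at (1.5, 9) gives a regular 16-gon of circumradius 11.5 (constant along its height) (perimeter = 2·16·11.500·sin(180°/16) = 71.79 mm); Merging all regions: only the r=11.5 cylinder at (1.5, 9) is present, so the union is just that shape — boundary = 71.79 mm. So its perimeter = 71.79 mm. Layer 31 (z = 3.72): the cone contributes a regular 16-gon of circumradius 8.142 (interpolated between r1=9 and r2=7.5 at t=0.572) (perimeter = 2·16·8.142·sin(180°/16) = 50.83 mm); the r=11.5 cylinder at (1.5, 9) gives a regular 16-gon of circumradius 11.5 (constant along its height) (perimeter = 2·16·11.500·sin(180°/16) = 71.79 mm); Taking the union: the regions partially overlap (shared area 120.72 mm²), so the edge portions inside another operand are dropped and the merged outline is re-measured after clipping — boundary = 81.54 mm. So its perimeter = 81.54 mm. Layer 31 is larger (81.54 vs 71.79 mm).

layer 31 (z = 3.72 mm)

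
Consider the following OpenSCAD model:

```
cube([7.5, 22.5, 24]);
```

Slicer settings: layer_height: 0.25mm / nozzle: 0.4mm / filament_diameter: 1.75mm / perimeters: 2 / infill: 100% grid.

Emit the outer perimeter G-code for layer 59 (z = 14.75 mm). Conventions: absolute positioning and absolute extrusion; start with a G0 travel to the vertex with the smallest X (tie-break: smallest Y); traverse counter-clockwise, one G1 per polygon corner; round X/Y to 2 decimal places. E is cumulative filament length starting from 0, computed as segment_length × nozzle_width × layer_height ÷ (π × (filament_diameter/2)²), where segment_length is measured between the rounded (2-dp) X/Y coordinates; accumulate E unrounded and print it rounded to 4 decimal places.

At z = 14.75 mm: the cube is present — its section is the full 7.5×22.5 rectangle. The outline is a single polygon with 4 vertices. Extrusion per mm of travel: 0.4 × 0.25 / (π × 0.875²) = 0.041575. Accumulating E over each segment gives final E = 2.4945.

G0 X0.00 Y0.00 Z14.75
G1 X7.50 Y0.00 E0.3118
G1 X7.50 Y22.50 E1.2473
G1 X0.00 Y22.50 E1.5591
G1 X0.00 Y0.00 E2.4945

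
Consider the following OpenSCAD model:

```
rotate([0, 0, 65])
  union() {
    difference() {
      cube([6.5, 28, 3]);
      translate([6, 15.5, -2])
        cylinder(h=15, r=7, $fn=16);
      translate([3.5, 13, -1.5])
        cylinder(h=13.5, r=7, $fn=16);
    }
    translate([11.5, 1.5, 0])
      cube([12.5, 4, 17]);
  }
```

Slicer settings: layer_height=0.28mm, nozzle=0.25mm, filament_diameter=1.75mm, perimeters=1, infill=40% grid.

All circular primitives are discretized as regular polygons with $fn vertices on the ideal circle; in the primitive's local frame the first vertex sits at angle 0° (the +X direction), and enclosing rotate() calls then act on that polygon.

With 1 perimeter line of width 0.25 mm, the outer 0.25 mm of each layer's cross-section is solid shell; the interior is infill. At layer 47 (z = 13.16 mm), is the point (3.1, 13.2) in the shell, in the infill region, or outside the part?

infill

At z = 13.16 mm: the cube is not intersected at this z (z outside [0, 3]); the cylinder at (6, 15.5) is absent (z outside [-2, 13]); the cylinder at (3.5, 13) is not intersected at this z (z outside [-1.5, 12]); After the difference (first − rest): the first operand is absent here, so nothing remains; the cube at (11.5, 1.5) is present — its section is the full 12.5×4 rectangle; Merging all regions: only the 12.5×4 cube at (11.5, 1.5) is present, so the union is just that shape — 1 connected region; (rotated 65° about Z; rotation is an isometry so areas/perimeters/island counts are preserved). Overall, the cross-section is a single solid region. Undo the 65° rotation: the query point maps to (13.273, 2.769) in the un-rotated model frame. The nearest boundary edge runs (11.50, 1.50)→(24.00, 1.50); distance from the point to it = 1.27 mm. The point is inside the cross-section and 1.27 mm from the nearest boundary — more than the 0.25 mm shell width (1 × 0.25), so it's in the infill interior.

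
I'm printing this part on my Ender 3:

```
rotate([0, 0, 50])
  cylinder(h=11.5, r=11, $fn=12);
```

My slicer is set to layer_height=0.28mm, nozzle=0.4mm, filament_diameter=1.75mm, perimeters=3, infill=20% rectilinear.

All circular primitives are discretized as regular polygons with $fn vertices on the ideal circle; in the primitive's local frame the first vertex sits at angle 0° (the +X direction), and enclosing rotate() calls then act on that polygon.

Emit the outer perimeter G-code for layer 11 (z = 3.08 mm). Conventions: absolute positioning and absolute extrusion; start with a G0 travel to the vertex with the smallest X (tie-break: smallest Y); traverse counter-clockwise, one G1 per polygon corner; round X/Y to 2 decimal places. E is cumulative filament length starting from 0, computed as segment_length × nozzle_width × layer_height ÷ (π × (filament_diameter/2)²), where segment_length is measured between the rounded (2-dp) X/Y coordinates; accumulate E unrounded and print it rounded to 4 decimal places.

G0 X-10.83 Y1.91 Z3.08
G1 X-10.34 Y-3.76 E0.2650
G1 X-7.07 Y-8.43 E0.5305
G1 X-1.91 Y-10.83 E0.7955
G1 X3.76 Y-10.34 E1.0605
G1 X8.43 Y-7.07 E1.3259
G1 X10.83 Y-1.91 E1.5909
G1 X10.34 Y3.76 E1.8559
G1 X7.07 Y8.43 E2.1214
G1 X1.91 Y10.83 E2.3864
G1 X-3.76 Y10.34 E2.6514
G1 X-8.43 Y7.07 E2.9168
G1 X-10.83 Y1.91 E3.1818

At z = 3.08 mm: the r=11 cylinder contributes a regular 12-gon of circumradius 11; (rotated 50° about Z; rotation is an isometry so areas/perimeters/island counts are preserved). The outline is a single polygon with 12 vertices. Extrusion per mm of travel: 0.4 × 0.28 / (π × 0.875²) = 0.046564. Accumulating E over each segment gives final E = 3.1818.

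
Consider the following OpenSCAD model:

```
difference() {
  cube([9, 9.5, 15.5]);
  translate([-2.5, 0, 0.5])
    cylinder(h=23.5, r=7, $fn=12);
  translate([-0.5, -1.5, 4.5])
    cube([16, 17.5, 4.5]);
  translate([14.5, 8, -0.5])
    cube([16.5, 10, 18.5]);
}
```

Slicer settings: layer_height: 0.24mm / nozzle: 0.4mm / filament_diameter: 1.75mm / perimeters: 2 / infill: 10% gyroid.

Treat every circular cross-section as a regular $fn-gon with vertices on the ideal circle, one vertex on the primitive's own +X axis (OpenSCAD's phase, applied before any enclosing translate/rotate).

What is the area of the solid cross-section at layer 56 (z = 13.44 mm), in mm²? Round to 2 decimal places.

65.41 mm²

At z = 13.44 mm: the cube (footprint 9×9.5) is included at this height (area 85.50 mm²); the r=7 cylinder at (-2.5, 0) contributes a regular 12-gon of circumradius 7 (area = (12/2)·7.000²·sin(360°/12) = 147.00 mm²); the cube at (-0.5, -1.5) does not reach this height (z outside [4.5, 9]); the cube at (14.5, 8) is present — its section is the full 16.5×10 rectangle (area 165.00 mm²); After the difference (first − rest): starting from the 9×9.5 cube (85.50 mm²), the r=7 cylinder at (-2.5, 0) partially overlaps it — only the 20.09 mm² overlap (of its 147.00 mm²) is removed, clipping the outline; the 16.5×10 cube at (14.5, 8) misses the remaining region (no effect) — area = 65.41 mm². Overall, the cross-section is a single solid region. Net area = 65.41 mm².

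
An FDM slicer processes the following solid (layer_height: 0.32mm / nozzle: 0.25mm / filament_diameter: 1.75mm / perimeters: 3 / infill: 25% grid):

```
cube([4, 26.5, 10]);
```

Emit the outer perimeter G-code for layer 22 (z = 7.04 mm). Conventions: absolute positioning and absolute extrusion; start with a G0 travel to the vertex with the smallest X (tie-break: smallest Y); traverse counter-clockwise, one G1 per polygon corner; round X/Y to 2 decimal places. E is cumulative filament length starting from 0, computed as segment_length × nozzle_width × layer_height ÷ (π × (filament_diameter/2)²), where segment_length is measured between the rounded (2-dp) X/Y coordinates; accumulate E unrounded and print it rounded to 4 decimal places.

At z = 7.04 mm: the cube is present — its section is the full 4×26.5 rectangle. The outline is a single polygon with 4 vertices. Extrusion per mm of travel: 0.25 × 0.32 / (π × 0.875²) = 0.033260. Accumulating E over each segment gives final E = 2.0289.

G0 X0.00 Y0.00 Z7.04
G1 X4.00 Y0.00 E0.1330
G1 X4.00 Y26.50 E1.0144
G1 X0.00 Y26.50 E1.1475
G1 X0.00 Y0.00 E2.0289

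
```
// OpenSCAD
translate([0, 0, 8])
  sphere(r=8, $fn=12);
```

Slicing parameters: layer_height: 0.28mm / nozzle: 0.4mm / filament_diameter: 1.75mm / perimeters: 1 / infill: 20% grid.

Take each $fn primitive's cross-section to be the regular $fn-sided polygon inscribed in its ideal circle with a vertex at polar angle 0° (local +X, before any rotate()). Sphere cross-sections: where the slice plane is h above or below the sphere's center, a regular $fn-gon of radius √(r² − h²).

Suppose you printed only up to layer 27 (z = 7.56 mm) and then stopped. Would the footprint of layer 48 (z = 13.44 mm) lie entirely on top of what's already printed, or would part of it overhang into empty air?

entirely on top

Compare the two slices. At z = 7.56: the r=8 sphere slices to a regular 12-gon of circumradius 7.988 (√(r²−h²) with h=0.44 from center) (area = (12/2)·7.988²·sin(360°/12) = 191.42 mm²). At z = 13.44: the sphere: section is a regular 12-gon, circumradius = √(r²−h²) = √(8²−5.44²) = 5.866 (area = (12/2)·5.866²·sin(360°/12) = 103.22 mm²). Checking containment: the cross-section at z = 13.44 is a subset of the cross-section at z = 7.56.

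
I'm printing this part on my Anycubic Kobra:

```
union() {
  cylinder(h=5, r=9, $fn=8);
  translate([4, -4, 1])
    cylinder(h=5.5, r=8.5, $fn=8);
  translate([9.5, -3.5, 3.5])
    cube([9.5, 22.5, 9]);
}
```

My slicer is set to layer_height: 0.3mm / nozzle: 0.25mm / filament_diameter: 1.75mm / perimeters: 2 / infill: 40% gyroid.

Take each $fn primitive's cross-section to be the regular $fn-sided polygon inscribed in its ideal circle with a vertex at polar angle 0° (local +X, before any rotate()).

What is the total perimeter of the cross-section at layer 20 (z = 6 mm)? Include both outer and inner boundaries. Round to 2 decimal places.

101.01 mm

At z = 6 mm: the cylinder is absent (z outside [0, 5]); the r=8.5 cylinder at (4, -4) contributes a regular 8-gon of circumradius 8.5 (perimeter = 2·8·8.500·sin(180°/8) = 52.04 mm); the cube at (9.5, -3.5) is present — its section is the full 9.5×22.5 rectangle (perimeter 64.00 mm); Combining (union): the regions partially overlap (shared area 9.16 mm²), so the edge portions inside another operand are dropped and the merged outline is re-measured after clipping — boundary = 101.01 mm. Overall, the cross-section is a single solid region. Total boundary length (outer) = 101.01 mm.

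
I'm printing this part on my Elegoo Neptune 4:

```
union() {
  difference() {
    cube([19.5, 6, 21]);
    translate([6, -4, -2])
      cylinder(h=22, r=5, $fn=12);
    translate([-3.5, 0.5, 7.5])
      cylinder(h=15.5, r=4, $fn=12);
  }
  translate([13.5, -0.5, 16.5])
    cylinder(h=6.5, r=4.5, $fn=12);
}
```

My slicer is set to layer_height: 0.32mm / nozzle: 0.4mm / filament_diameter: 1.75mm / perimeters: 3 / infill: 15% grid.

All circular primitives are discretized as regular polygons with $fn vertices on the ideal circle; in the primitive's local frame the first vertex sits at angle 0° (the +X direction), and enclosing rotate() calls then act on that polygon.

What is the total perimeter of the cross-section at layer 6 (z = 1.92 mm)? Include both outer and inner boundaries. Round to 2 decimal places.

At z = 1.92 mm: the 19.5×6 cube contributes its full rectangle (perimeter 51.00 mm); the r=5 cylinder at (6, -4) contributes a regular 12-gon of circumradius 5 (perimeter = 2·12·5.000·sin(180°/12) = 31.06 mm); the cylinder at (-3.5, 0.5) is absent (z outside [7.5, 23]); After the difference (first − rest): starting from the 19.5×6 cube, the r=5 cylinder at (6, -4) partially overlaps it — only the 3.43 mm² overlap (of its 75.00 mm²) is removed, clipping the outline — boundary = 51.45 mm; the cylinder at (13.5, -0.5) does not reach this height (z outside [16.5, 23]); Combining (union): only that combined region is present, so the union is just that shape — boundary = 51.45 mm. Overall, the cross-section is a single solid region. Total boundary length (outer) = 51.45 mm.

51.45 mm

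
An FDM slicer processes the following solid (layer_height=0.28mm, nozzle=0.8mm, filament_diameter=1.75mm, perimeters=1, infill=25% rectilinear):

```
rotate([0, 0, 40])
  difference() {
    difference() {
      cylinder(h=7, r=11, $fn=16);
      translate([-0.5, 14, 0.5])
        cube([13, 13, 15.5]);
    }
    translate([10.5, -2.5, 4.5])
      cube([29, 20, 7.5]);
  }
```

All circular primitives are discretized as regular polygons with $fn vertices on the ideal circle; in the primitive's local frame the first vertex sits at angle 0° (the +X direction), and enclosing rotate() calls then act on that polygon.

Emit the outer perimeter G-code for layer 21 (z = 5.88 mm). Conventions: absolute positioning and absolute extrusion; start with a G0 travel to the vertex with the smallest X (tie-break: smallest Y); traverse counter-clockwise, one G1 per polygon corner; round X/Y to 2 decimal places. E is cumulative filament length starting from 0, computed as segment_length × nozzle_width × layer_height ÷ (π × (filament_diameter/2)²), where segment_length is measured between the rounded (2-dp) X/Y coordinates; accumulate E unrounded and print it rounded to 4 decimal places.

G0 X-10.96 Y0.96 Z5.88
G1 X-10.49 Y-3.31 E0.4001
G1 X-8.43 Y-7.07 E0.7993
G1 X-5.08 Y-9.76 E1.1994
G1 X-0.96 Y-10.96 E1.5991
G1 X3.31 Y-10.49 E1.9991
G1 X7.07 Y-8.43 E2.3984
G1 X9.76 Y-5.08 E2.7985
G1 X10.96 Y-0.96 E3.1982
G1 X10.49 Y3.31 E3.5982
G1 X9.65 Y4.84 E3.7608
G1 X9.65 Y4.83 E3.7617
G1 X6.43 Y8.67 E4.2284
G1 X5.08 Y9.76 E4.3900
G1 X0.96 Y10.96 E4.7896
G1 X-3.31 Y10.49 E5.1897
G1 X-7.07 Y8.43 E5.5889
G1 X-9.76 Y5.08 E5.9891
G1 X-10.96 Y0.96 E6.3887

At z = 5.88 mm: the r=11 cylinder contributes a regular 16-gon of circumradius 11; the 13×13 cube at (-0.5, 14) contributes its full rectangle; Subtracting the remaining from the first: starting from the r=11 cylinder, the 13×13 cube at (-0.5, 14) misses the remaining region (no effect) — 1 connected region; the 29×20 cube at (10.5, -2.5) contributes its full rectangle; After the difference (first − rest): starting from the result so far, the 29×20 cube at (10.5, -2.5) partially overlaps it — only the 1.26 mm² overlap (of its 580.00 mm²) is removed, clipping the outline — 1 connected region; (rotated 40° about Z; rotation is an isometry so areas/perimeters/island counts are preserved). The outline is a single polygon with 18 vertices. Extrusion per mm of travel: 0.8 × 0.28 / (π × 0.875²) = 0.093128. Accumulating E over each segment gives final E = 6.3887.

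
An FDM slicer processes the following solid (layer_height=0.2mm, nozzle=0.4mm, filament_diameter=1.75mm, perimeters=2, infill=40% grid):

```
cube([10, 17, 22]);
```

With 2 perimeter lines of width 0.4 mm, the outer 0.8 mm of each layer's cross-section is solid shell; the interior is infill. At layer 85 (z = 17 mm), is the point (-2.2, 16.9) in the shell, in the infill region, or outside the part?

At z = 17 mm: the cube (footprint 10×17) is included at this height. Overall, the cross-section is a single solid region. The nearest boundary edge runs (0.00, 17.00)→(0.00, 0.00); distance from the point to it = 2.20 mm. The point is not inside any of the regions above, so it lies outside the cross-section (2.20 mm from the nearest boundary).

outside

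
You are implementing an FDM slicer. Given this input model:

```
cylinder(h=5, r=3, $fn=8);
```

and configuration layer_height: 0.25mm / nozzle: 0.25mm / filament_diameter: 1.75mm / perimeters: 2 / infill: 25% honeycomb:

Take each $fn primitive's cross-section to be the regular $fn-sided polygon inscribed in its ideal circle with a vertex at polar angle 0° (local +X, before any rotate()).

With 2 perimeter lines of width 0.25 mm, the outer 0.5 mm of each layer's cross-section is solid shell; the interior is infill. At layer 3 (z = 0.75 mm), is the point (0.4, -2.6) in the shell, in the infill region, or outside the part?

shell

At z = 0.75 mm: the cylinder: section is a regular 8-gon, circumradius r=3. Overall, the cross-section is a single solid region. The nearest boundary edge runs (-0.00, -3.00)→(2.12, -2.12); distance from the point to it = 0.22 mm. The point is inside the cross-section, 0.22 mm from the nearest boundary — within the 0.5 mm shell band (2 × 0.25).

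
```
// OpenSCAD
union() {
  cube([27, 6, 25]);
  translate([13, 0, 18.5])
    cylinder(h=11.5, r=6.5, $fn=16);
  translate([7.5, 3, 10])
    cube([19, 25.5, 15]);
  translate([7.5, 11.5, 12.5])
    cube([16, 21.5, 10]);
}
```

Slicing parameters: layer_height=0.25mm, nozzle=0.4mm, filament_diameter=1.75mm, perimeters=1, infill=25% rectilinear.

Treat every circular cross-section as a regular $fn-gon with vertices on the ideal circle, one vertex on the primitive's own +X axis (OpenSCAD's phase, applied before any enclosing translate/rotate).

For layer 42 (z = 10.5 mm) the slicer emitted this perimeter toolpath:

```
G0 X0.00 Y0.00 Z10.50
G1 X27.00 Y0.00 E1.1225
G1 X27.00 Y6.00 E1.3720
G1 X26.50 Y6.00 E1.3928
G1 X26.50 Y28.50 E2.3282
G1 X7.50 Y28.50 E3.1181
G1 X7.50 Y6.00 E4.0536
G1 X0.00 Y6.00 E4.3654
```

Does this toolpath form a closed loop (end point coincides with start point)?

Start point (G0): (0.00, 0.00). End point (last G1): the path does not return to the start — open.

no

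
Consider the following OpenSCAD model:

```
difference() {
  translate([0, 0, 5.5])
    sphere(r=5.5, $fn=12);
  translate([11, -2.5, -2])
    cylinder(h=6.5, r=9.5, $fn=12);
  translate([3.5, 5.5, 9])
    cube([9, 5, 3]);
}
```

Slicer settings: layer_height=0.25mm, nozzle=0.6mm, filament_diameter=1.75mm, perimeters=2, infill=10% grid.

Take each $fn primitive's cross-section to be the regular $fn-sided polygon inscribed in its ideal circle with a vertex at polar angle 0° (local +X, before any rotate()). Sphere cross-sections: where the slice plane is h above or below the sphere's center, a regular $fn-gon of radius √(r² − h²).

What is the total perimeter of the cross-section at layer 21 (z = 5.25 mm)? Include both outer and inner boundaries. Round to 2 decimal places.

34.13 mm

At z = 5.25 mm: the sphere: section is a regular 12-gon, circumradius = √(r²−h²) = √(5.5²−0.25²) = 5.494 (perimeter = 2·12·5.494·sin(180°/12) = 34.13 mm); the cylinder at (11, -2.5) is absent (z outside [-2, 4.5]); the cube at (3.5, 5.5) is absent (z outside [9, 12]); Taking the first minus the rest: none of the subtracted shapes is present at this height, so the r=5.5 sphere is unchanged — boundary = 34.13 mm. Overall, the cross-section is a single solid region. Total boundary length (outer) = 34.13 mm.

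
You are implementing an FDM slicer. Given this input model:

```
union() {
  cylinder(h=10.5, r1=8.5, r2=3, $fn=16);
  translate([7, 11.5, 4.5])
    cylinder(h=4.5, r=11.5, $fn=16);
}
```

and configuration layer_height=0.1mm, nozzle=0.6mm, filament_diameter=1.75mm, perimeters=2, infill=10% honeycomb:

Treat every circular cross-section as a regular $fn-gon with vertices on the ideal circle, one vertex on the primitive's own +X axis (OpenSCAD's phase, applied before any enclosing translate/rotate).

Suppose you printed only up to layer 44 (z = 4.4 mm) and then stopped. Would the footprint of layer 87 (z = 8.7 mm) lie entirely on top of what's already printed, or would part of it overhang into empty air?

part overhangs

Compare the two slices. At z = 4.4: the cone (r1=8.5→r2=3) has section circumradius 6.195 here — a regular 16-gon (area = (16/2)·6.195²·sin(360°/16) = 117.50 mm²); the cylinder at (7, 11.5) is absent (z outside [4.5, 9]); Merging all regions: only the cone is present, so the union is just that shape — area = 117.50 mm². At z = 8.7: the cone: at t=0.829 of its height the radius interpolates to r₁+(r₂−r₁)t = 3.943, giving a regular 16-gon of that circumradius (area = (16/2)·3.943²·sin(360°/16) = 47.59 mm²); the r=11.5 cylinder at (7, 11.5) contributes a regular 16-gon of circumradius 11.5 (area = (16/2)·11.500²·sin(360°/16) = 404.88 mm²); Merging all regions: the regions partially overlap — summed areas 452.47 mm² minus the doubly-counted overlap 7.39 mm² gives 445.08 mm² — area = 445.08 mm². Checking containment: at z = 8.7 the cross-section extends beyond the z = 4.4 cross-section by about 376.41 mm².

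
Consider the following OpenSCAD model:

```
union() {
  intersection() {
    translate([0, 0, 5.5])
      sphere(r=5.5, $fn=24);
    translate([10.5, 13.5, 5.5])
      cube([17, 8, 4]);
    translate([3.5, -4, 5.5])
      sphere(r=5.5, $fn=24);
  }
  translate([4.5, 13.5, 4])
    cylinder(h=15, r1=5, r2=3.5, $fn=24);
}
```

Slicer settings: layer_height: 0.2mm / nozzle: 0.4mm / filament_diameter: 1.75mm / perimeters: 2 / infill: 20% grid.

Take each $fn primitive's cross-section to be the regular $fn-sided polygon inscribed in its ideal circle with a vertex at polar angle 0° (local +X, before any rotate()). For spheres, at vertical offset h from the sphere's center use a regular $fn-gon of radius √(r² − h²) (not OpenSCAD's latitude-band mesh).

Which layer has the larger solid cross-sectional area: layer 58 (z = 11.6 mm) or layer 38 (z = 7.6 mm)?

Layer 58 (z = 11.6): the sphere does not reach this height (|z−center|=6.100 > r=5.5); the cube at (10.5, 13.5) does not reach this height (z outside [5.5, 9.5]); the sphere at (3.5, -4) does not reach this height (|z−center|=6.100 > r=5.5); Taking the intersection: at least one operand is absent at this height, so nothing remains; the cone at (4.5, 13.5) contributes a regular 24-gon of circumradius 4.240 (interpolated between r1=5 and r2=3.5 at t=0.507) (area = (24/2)·4.240²·sin(360°/24) = 55.84 mm²); Taking the union: only the cone at (4.5, 13.5) is present, so the union is just that shape — area = 55.84 mm². So its area = 55.84 mm². Layer 38 (z = 7.6): the r=5.5 sphere slices to a regular 24-gon of circumradius 5.083 (√(r²−h²) with h=2.1 from center) (area = (24/2)·5.083²·sin(360°/24) = 80.25 mm²); the cube at (10.5, 13.5) is present — its section is the full 17×8 rectangle (area 136.00 mm²); the r=5.5 sphere at (3.5, -4) contributes a regular 24-gon of circumradius √(5.5²−2.1²) = 5.083 (area = (24/2)·5.083²·sin(360°/24) = 80.25 mm²); After intersecting: the 17×8 cube at (10.5, 13.5) does not overlap the r=5.5 sphere (empty); the r=5.5 sphere at (3.5, -4) does not overlap the running intersection (empty) — nothing remains; the cone at (4.5, 13.5) contributes a regular 24-gon of circumradius 4.640 (interpolated between r1=5 and r2=3.5 at t=0.240) (area = (24/2)·4.640²·sin(360°/24) = 66.87 mm²); Combining (union): only the cone at (4.5, 13.5) is present, so the union is just that shape — area = 66.87 mm². So its area = 66.87 mm². Layer 38 is larger (66.87 vs 55.84 mm²).

layer 38 (z = 7.6 mm)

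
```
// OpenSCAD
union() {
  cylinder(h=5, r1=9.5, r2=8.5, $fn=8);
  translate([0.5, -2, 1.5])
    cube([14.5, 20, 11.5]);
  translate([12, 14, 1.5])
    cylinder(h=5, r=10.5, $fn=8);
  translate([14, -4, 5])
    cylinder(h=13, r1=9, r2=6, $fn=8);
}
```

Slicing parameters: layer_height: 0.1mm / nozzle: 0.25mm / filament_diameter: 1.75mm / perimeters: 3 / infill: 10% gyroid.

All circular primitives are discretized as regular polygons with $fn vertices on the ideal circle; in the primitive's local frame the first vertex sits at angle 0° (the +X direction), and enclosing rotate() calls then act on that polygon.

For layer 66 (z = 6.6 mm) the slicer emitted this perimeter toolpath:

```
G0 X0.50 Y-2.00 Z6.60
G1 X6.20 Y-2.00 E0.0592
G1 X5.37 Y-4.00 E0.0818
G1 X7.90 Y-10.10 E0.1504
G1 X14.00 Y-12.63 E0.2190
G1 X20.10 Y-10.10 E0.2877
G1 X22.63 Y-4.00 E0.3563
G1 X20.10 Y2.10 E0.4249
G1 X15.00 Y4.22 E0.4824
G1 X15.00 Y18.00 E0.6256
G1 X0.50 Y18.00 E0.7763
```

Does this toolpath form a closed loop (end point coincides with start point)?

Start point (G0): (0.50, -2.00). End point (last G1): the path does not return to the start — open.

no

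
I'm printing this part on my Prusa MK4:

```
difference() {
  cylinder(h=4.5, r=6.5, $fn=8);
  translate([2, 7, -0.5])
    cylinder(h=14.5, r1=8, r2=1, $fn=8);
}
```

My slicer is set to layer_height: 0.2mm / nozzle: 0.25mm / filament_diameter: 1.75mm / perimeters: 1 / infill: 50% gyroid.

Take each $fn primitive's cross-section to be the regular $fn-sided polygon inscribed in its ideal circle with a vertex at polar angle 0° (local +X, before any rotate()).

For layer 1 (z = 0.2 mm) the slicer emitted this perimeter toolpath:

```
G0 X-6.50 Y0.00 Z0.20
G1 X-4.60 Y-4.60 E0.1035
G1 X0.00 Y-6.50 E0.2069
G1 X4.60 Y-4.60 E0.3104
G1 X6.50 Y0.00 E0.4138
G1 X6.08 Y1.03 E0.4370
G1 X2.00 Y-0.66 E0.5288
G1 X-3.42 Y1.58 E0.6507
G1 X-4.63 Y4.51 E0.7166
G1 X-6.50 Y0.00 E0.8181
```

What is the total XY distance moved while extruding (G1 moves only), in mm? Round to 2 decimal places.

Sum the Euclidean lengths of each G1 segment: total = 39.35 mm.

39.35 mm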